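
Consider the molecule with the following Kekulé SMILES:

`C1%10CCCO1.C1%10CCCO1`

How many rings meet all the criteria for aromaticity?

The SMILES encodes a five-membered saturated ring of four carbons and one oxygen; a five-membered saturated ring of four carbons and one oxygen.
The 5-membered ring with one oxygen has only sp³ atoms, so it is not fully conjugated — not aromatic (tetrahydrofuran).
The second 5-membered ring with one oxygen has only sp³ atoms, so it is not fully conjugated — not aromatic (tetrahydrofuran).
None of the rings are aromatic. Total: 0.

0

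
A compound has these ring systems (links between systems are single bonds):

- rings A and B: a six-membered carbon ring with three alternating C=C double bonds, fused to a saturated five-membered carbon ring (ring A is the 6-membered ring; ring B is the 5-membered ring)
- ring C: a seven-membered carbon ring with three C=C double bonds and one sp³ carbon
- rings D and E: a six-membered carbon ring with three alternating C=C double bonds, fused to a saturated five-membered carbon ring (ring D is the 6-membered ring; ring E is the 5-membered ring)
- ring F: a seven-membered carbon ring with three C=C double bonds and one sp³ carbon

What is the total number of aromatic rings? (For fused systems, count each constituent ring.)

Ring A has a continuous p-orbital overlap around the ring; 3 ring double bonds give 6 π electrons. That satisfies 4n+2 with n=1, so ring A is aromatic (benzene ring).
Ring B has three sp³ carbons, so it is not fully conjugated — not aromatic (cyclopentane ring).
Ring C has one sp³ carbon, so it is not fully conjugated — not aromatic (cycloheptatriene).
Ring D has a continuous p-orbital overlap around the ring; 3 ring double bonds give 6 π electrons. 6 = 4(1)+2, so ring D is aromatic (benzene ring).
Ring E has three sp³ carbons, so it is not fully conjugated — not aromatic (cyclopentane ring).
Ring F has one sp³ carbon, so it is not fully conjugated — not aromatic (cycloheptatriene).
Aromatic: A, D. Total: 2.

2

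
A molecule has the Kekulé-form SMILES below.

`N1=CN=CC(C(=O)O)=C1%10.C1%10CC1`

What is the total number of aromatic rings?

The SMILES encodes a six-membered ring with nitrogens at positions 1 and 3 and three alternating double bonds; a three-membered saturated carbon ring.
The 6-membered ring with two nitrogens (1,3) is planar and fully conjugated; 3 ring double bonds give 6 π electrons. That satisfies 4n+2 with n=1, so it is aromatic (pyrimidine).
The 3-membered ring has only sp³ atoms, so it is not fully conjugated — not aromatic (cyclopropane).
1 of the 2 rings is aromatic. Total: 1.

1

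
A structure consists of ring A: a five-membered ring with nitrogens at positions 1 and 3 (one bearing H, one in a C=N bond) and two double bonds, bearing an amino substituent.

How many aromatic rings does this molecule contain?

Ring A has a continuous p-orbital overlap around the ring; 2 ring double bonds (4 π electrons) plus a heteroatom lone pair (2) give 6 π electrons. 6 = 4(1)+2, so ring A is aromatic (imidazole).

1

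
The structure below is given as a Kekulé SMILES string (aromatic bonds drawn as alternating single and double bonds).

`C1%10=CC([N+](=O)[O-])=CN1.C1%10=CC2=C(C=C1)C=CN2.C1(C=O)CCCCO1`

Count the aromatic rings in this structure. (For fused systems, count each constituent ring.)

3

The SMILES encodes a five-membered ring of four carbons and one nitrogen bearing a hydrogen, with two C=C double bonds; a six-membered carbon ring with three alternating C=C double bonds, fused to a five-membered ring containing one N–H nitrogen and two C=C double bonds; a six-membered saturated ring of five carbons and one oxygen.
The 5-membered ring with one N–H is fully conjugated (every ring atom contributes a p orbital); 2 ring double bonds (4 π electrons) plus a heteroatom lone pair (2) give 6 π electrons. Since 6 = 4n+2 (n=1), it is aromatic (pyrrole).
The fused 6/5-membered bicyclic (with one N–H) is a single π system with 9 sp² atoms and 10 π electrons from ring double bonds plus a heteroatom lone pair. 10 = 4(2)+2, so the system is aromatic and both rings count as aromatic (indole).
The 6-membered ring with one oxygen has only sp³ atoms, so it is not fully conjugated — not aromatic (tetrahydropyran).
3 of the 4 rings are aromatic. Total: 3.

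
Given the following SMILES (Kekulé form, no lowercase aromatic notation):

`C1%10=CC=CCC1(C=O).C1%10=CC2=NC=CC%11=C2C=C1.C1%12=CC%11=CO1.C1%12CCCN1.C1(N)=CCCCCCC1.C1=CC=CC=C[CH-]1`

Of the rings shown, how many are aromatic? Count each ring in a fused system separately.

The SMILES encodes a six-membered carbon ring with two conjugated C=C double bonds and two sp³ carbons; two fused six-membered rings, each with three alternating double bonds; one ring is all carbon and the other has one ring nitrogen; a five-membered ring of four carbons and one oxygen, with two C=C double bonds; a five-membered saturated ring of four carbons and one N–H nitrogen; an eight-membered carbon ring with one C=C double bond; a seven-membered all-carbon ring bearing a negative charge on one carbon, with three C=C double bonds.
The 6-membered ring has two sp³ carbons, so it is not fully conjugated — not aromatic (1,3-cyclohexadiene).
The fused 6/6-membered bicyclic (with one nitrogen) is a single π system with 10 sp² atoms and 10 π electrons from ring double bonds. 10 = 4(2)+2, so the system is aromatic and both rings count as aromatic (quinoline).
The 5-membered ring with one oxygen has a continuous p-orbital overlap around the ring; 2 ring double bonds (4 π electrons) plus a heteroatom lone pair (2) give 6 π electrons. 6 = 4(1)+2, so it is aromatic (furan).
The 5-membered ring with one N–H has only sp³ atoms, so it is not fully conjugated — not aromatic (pyrrolidine).
The 8-membered ring has six sp³ carbons, so it is not fully conjugated — not aromatic (cyclooctene).
The 7-membered ring has only sp² ring atoms; a planar conformation would have a fully conjugated π system of 8 electrons. But 8 = 4(2), which is 4n not 4n+2, so it is not aromatic (cycloheptatrienyl anion).
3 of the 7 rings are aromatic. Total: 3.

3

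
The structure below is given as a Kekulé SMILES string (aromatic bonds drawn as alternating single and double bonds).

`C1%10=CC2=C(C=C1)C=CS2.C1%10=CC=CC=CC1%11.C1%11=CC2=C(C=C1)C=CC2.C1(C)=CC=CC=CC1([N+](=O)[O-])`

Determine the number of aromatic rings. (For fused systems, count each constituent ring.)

3

The SMILES encodes a six-membered carbon ring with three alternating C=C double bonds, fused to a five-membered ring containing one sulfur and two C=C double bonds; a seven-membered carbon ring with three C=C double bonds and one sp³ carbon; a six-membered carbon ring with three alternating C=C double bonds, fused to a five-membered carbon ring containing one C=C double bond and one sp³ carbon; a seven-membered carbon ring with three C=C double bonds and one sp³ carbon.
The fused 6/5-membered bicyclic (with one sulfur) is a single π system with 9 sp² atoms and 10 π electrons from ring double bonds plus a heteroatom lone pair. 10 = 4(2)+2, so the system is aromatic and both rings count as aromatic (benzothiophene).
The 7-membered ring has one sp³ carbon, so it is not fully conjugated — not aromatic (cycloheptatriene).
The 6-membered ring is planar and fully conjugated; 3 ring double bonds give 6 π electrons. Since 6 = 4n+2 (n=1), it is aromatic (benzene ring).
The 5-membered ring has one sp³ carbon, so it is not fully conjugated — not aromatic (cyclopentene ring).
The second 7-membered ring has one sp³ carbon, so it is not fully conjugated — not aromatic (cycloheptatriene).
3 of the 6 rings are aromatic. Total: 3.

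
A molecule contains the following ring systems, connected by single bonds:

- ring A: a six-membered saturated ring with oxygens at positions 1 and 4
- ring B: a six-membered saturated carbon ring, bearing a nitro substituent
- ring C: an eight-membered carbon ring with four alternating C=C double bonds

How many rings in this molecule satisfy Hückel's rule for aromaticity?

0

Ring A has only sp³ atoms, so it is not fully conjugated — not aromatic (1,4-dioxane).
Ring B has only sp³ atoms, so it is not fully conjugated — not aromatic (cyclohexane).
Ring C has only sp² ring atoms; a planar conformation would have a fully conjugated π system of 8 electrons. But 8 = 4(2), which is 4n not 4n+2, so ring C is not aromatic (cyclooctatetraene) — cyclooctatetraene distorts into a non-planar tub to avoid antiaromaticity.
No ring is aromatic. Total: 0.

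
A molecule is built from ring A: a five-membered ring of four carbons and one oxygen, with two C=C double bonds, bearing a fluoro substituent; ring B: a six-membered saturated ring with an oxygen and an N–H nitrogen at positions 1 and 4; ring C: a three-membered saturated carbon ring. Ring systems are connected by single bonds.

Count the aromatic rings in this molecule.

1

Ring A is fully conjugated (every ring atom contributes a p orbital); 2 ring double bonds (4 π electrons) plus a heteroatom lone pair (2) give 6 π electrons. Since 6 = 4n+2 (n=1), ring A is aromatic (furan).
Ring B has only sp³ atoms, so it is not fully conjugated — not aromatic (morpholine).
Ring C has only sp³ atoms, so it is not fully conjugated — not aromatic (cyclopropane).
Aromatic: A. Total: 1.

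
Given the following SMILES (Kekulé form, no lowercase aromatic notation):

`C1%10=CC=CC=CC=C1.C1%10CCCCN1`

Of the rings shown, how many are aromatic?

The SMILES encodes an eight-membered carbon ring with four alternating C=C double bonds; a six-membered saturated ring of five carbons and one N–H nitrogen.
The 8-membered ring has only sp² ring atoms; a planar conformation would have a fully conjugated π system of 8 electrons. But 8 = 4(2), which is 4n not 4n+2, so it is not aromatic (cyclooctatetraene) — cyclooctatetraene distorts into a non-planar tub to avoid antiaromaticity.
The 6-membered ring with one N–H has only sp³ atoms, so it is not fully conjugated — not aromatic (piperidine).
None of the rings are aromatic. Total: 0.

0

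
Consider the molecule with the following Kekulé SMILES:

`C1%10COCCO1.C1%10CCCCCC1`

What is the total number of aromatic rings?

The SMILES encodes a six-membered saturated ring with oxygens at positions 1 and 4; a seven-membered saturated carbon ring.
The 6-membered ring with two oxygens (1,4) has only sp³ atoms, so it is not fully conjugated — not aromatic (1,4-dioxane).
The 7-membered ring has only sp³ atoms, so it is not fully conjugated — not aromatic (cycloheptane).
None of the rings are aromatic. Total: 0.

0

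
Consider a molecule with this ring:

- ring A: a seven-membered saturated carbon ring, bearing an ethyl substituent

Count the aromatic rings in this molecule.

Ring A has only sp³ atoms, so it is not fully conjugated — not aromatic (cycloheptane).

0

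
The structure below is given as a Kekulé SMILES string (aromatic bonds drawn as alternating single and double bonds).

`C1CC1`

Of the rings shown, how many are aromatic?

The SMILES encodes a three-membered saturated carbon ring.
The 3-membered ring has only sp³ atoms, so it is not fully conjugated — not aromatic (cyclopropane).

0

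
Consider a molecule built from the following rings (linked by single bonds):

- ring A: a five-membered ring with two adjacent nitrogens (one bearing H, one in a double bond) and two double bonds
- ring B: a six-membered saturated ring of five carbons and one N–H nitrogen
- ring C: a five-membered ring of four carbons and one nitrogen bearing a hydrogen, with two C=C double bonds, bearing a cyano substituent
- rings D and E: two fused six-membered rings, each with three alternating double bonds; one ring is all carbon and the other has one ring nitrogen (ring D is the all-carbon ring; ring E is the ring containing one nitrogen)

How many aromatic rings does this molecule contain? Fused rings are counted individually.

4

Ring A has a continuous p-orbital overlap around the ring; 2 ring double bonds (4 π electrons) plus a heteroatom lone pair (2) give 6 π electrons. Since 6 = 4n+2 (n=1), ring A is aromatic (pyrazole).
Ring B has only sp³ atoms, so it is not fully conjugated — not aromatic (piperidine).
Ring C is planar and fully conjugated; 2 ring double bonds (4 π electrons) plus a heteroatom lone pair (2) give 6 π electrons. Since 6 = 4n+2 (n=1), ring C is aromatic (pyrrole).
Rings D and E form a fused bicyclic system (with one nitrogen) with 10 sp² atoms and 10 π electrons from ring double bonds. 10 = 4(2)+2, so the system is aromatic and both rings count as aromatic (quinoline).
Aromatic: A, C, D, E. Total: 4.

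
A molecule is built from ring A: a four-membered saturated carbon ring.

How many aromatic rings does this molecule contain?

Ring A has only sp³ atoms, so it is not fully conjugated — not aromatic (cyclobutane).

0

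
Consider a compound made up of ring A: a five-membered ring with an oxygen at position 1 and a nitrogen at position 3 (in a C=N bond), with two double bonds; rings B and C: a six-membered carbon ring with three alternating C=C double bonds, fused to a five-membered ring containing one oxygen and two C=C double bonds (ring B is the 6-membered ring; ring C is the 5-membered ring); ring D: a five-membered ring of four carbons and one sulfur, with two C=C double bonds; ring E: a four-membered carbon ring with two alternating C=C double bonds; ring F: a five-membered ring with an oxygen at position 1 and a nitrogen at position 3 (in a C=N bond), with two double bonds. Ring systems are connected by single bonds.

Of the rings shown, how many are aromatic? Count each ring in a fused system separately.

Ring A is planar and fully conjugated; 2 ring double bonds (4 π electrons) plus a heteroatom lone pair (2) give 6 π electrons. Since 6 = 4n+2 (n=1), ring A is aromatic (oxazole).
Rings B and C form a fused bicyclic system (with one oxygen) with 9 sp² atoms and 10 π electrons from ring double bonds plus a heteroatom lone pair. 10 = 4(2)+2, so the system is aromatic and both rings count as aromatic (benzofuran).
Ring D is planar and fully conjugated; 2 ring double bonds (4 π electrons) plus a heteroatom lone pair (2) give 6 π electrons. 6 = 4(1)+2, so ring D is aromatic (thiophene).
Ring E has only sp² ring atoms; a planar conformation would have a fully conjugated π system of 4 electrons. But 4 = 4(1), which is 4n not 4n+2, so ring E is not aromatic (cyclobutadiene) — cyclobutadiene is antiaromatic and distorts to a rectangle.
Ring F has a continuous p-orbital overlap around the ring; 2 ring double bonds (4 π electrons) plus a heteroatom lone pair (2) give 6 π electrons. That satisfies 4n+2 with n=1, so ring F is aromatic (oxazole).
Aromatic: A, B, C, D, F. Total: 5.

5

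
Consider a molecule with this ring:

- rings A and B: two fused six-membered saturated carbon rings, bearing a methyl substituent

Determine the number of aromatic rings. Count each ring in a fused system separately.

0

Ring A has only sp³ atoms, so it is not fully conjugated — not aromatic (cyclohexane ring).
Ring B has only sp³ atoms, so it is not fully conjugated — not aromatic (cyclohexane ring).
No ring is aromatic. Total: 0.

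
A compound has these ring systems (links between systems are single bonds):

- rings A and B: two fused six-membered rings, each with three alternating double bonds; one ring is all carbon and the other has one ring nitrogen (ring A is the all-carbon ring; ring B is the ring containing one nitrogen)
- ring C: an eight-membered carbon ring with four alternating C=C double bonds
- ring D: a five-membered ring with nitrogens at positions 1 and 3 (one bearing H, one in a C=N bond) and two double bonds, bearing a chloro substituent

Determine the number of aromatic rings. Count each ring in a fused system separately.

3

Rings A and B form a fused bicyclic system (with one nitrogen) with 10 sp² atoms and 10 π electrons from ring double bonds. 10 = 4(2)+2, so the system is aromatic and both rings count as aromatic (quinoline).
Ring C has only sp² ring atoms; a planar conformation would have a fully conjugated π system of 8 electrons. But 8 = 4(2), which is 4n not 4n+2, so ring C is not aromatic (cyclooctatetraene) — cyclooctatetraene distorts into a non-planar tub to avoid antiaromaticity.
Ring D is fully conjugated (every ring atom contributes a p orbital); 2 ring double bonds (4 π electrons) plus a heteroatom lone pair (2) give 6 π electrons. That satisfies 4n+2 with n=1, so ring D is aromatic (imidazole).
Aromatic: A, B, D. Total: 3.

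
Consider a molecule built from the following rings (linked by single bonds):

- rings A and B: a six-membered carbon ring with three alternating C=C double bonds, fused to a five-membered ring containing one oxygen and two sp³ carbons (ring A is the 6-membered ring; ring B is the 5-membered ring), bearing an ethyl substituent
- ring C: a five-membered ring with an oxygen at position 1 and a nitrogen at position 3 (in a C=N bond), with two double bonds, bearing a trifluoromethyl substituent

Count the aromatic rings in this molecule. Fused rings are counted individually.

2

Ring A has a continuous p-orbital overlap around the ring; 3 ring double bonds give 6 π electrons. That satisfies 4n+2 with n=1, so ring A is aromatic (benzene ring).
Ring B has two sp³ carbons, so it is not fully conjugated — not aromatic (oxolane ring).
Ring C is fully conjugated (every ring atom contributes a p orbital); 2 ring double bonds (4 π electrons) plus a heteroatom lone pair (2) give 6 π electrons. That satisfies 4n+2 with n=1, so ring C is aromatic (oxazole).
Aromatic: A, C. Total: 2.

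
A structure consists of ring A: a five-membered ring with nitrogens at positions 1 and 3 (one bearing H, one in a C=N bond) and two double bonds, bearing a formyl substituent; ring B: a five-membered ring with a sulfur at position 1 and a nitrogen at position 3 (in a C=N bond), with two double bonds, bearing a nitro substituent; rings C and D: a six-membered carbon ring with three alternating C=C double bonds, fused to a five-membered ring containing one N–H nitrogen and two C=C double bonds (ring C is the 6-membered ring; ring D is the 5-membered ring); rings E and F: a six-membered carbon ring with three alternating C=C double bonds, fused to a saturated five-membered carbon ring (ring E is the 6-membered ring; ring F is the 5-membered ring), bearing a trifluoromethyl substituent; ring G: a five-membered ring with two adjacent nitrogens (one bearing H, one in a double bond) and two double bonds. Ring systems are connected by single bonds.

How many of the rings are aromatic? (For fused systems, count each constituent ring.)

Ring A has a continuous p-orbital overlap around the ring; 2 ring double bonds (4 π electrons) plus a heteroatom lone pair (2) give 6 π electrons. 6 = 4(1)+2, so ring A is aromatic (imidazole).
Ring B is fully conjugated (every ring atom contributes a p orbital); 2 ring double bonds (4 π electrons) plus a heteroatom lone pair (2) give 6 π electrons. Since 6 = 4n+2 (n=1), ring B is aromatic (thiazole).
Rings C and D form a fused bicyclic system (with one N–H) with 9 sp² atoms and 10 π electrons from ring double bonds plus a heteroatom lone pair. 10 = 4(2)+2, so the system is aromatic and both rings count as aromatic (indole).
Ring E has a continuous p-orbital overlap around the ring; 3 ring double bonds give 6 π electrons. That satisfies 4n+2 with n=1, so ring E is aromatic (benzene ring).
Ring F has three sp³ carbons, so it is not fully conjugated — not aromatic (cyclopentane ring).
Ring G is planar and fully conjugated; 2 ring double bonds (4 π electrons) plus a heteroatom lone pair (2) give 6 π electrons. That satisfies 4n+2 with n=1, so ring G is aromatic (pyrazole).
Aromatic: A, B, C, D, E, G. Total: 6.

6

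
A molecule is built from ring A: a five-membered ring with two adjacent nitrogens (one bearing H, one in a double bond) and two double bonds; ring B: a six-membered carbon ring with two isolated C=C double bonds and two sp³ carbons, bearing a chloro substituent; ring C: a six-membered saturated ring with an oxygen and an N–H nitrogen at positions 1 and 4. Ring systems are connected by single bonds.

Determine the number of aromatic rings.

Ring A is fully conjugated (every ring atom contributes a p orbital); 2 ring double bonds (4 π electrons) plus a heteroatom lone pair (2) give 6 π electrons. That satisfies 4n+2 with n=1, so ring A is aromatic (pyrazole).
Ring B has two sp³ carbons, so it is not fully conjugated — not aromatic (1,4-cyclohexadiene).
Ring C has only sp³ atoms, so it is not fully conjugated — not aromatic (morpholine).
Aromatic: A. Total: 1.

1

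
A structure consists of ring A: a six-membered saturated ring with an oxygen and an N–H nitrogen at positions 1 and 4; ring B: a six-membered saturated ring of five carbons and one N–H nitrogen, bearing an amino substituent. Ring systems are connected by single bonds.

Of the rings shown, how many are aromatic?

0

Ring A has only sp³ atoms, so it is not fully conjugated — not aromatic (morpholine).
Ring B has only sp³ atoms, so it is not fully conjugated — not aromatic (piperidine).
No ring is aromatic. Total: 0.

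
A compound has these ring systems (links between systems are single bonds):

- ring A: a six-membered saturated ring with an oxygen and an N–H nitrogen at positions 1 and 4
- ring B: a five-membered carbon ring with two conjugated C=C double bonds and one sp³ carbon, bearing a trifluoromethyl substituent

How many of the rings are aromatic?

0

Ring A has only sp³ atoms, so it is not fully conjugated — not aromatic (morpholine).
Ring B has one sp³ carbon, so it is not fully conjugated — not aromatic (cyclopentadiene).
No ring is aromatic. Total: 0.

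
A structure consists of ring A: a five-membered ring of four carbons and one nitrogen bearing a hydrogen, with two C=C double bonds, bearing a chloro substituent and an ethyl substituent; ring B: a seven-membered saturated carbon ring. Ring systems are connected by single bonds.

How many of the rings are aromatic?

Ring A has a continuous p-orbital overlap around the ring; 2 ring double bonds (4 π electrons) plus a heteroatom lone pair (2) give 6 π electrons. Since 6 = 4n+2 (n=1), ring A is aromatic (pyrrole).
Ring B has only sp³ atoms, so it is not fully conjugated — not aromatic (cycloheptane).
Aromatic: A. Total: 1.

1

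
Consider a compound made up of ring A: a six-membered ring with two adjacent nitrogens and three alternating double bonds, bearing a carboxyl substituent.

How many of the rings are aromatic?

Ring A is planar and fully conjugated; 3 ring double bonds give 6 π electrons. That satisfies 4n+2 with n=1, so ring A is aromatic (pyridazine).

1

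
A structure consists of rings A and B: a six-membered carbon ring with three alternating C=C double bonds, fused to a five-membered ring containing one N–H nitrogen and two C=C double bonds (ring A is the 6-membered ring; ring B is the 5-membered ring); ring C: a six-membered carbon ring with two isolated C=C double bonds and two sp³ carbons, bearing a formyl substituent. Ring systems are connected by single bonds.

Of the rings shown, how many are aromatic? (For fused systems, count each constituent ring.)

Rings A and B form a fused bicyclic system (with one N–H) with 9 sp² atoms and 10 π electrons from ring double bonds plus a heteroatom lone pair. 10 = 4(2)+2, so the system is aromatic and both rings count as aromatic (indole).
Ring C has two sp³ carbons, so it is not fully conjugated — not aromatic (1,4-cyclohexadiene).
Aromatic: A, B. Total: 2.

2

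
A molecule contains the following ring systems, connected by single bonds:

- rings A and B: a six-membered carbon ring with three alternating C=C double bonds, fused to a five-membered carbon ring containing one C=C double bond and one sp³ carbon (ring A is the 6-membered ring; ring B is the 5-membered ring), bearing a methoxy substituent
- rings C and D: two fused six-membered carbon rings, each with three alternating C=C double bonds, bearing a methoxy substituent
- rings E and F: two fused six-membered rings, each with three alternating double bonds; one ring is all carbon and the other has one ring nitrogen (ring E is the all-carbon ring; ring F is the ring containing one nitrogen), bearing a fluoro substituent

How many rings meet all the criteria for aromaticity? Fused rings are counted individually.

Ring A has a continuous p-orbital overlap around the ring; 3 ring double bonds give 6 π electrons. That satisfies 4n+2 with n=1, so ring A is aromatic (benzene ring).
Ring B has one sp³ carbon, so it is not fully conjugated — not aromatic (cyclopentene ring).
Rings C and D form a fused bicyclic system with 10 sp² atoms and 10 π electrons from ring double bonds. 10 = 4(2)+2, so the system is aromatic and both rings count as aromatic (naphthalene).
Rings E and F form a fused bicyclic system (with one nitrogen) with 10 sp² atoms and 10 π electrons from ring double bonds. 10 = 4(2)+2, so the system is aromatic and both rings count as aromatic (quinoline).
Aromatic: A, C, D, E, F. Total: 5.

5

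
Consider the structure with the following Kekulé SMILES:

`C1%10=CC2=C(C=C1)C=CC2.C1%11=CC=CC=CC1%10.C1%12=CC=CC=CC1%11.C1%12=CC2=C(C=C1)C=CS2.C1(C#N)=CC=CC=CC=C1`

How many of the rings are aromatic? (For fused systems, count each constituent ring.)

3

The SMILES encodes a six-membered carbon ring with three alternating C=C double bonds, fused to a five-membered carbon ring containing one C=C double bond and one sp³ carbon; a seven-membered carbon ring with three C=C double bonds and one sp³ carbon; a seven-membered carbon ring with three C=C double bonds and one sp³ carbon; a six-membered carbon ring with three alternating C=C double bonds, fused to a five-membered ring containing one sulfur and two C=C double bonds; an eight-membered carbon ring with four alternating C=C double bonds.
The 6-membered ring has a continuous p-orbital overlap around the ring; 3 ring double bonds give 6 π electrons. 6 = 4(1)+2, so it is aromatic (benzene ring).
The 5-membered ring has one sp³ carbon, so it is not fully conjugated — not aromatic (cyclopentene ring).
The 7-membered ring has one sp³ carbon, so it is not fully conjugated — not aromatic (cycloheptatriene).
The second 7-membered ring has one sp³ carbon, so it is not fully conjugated — not aromatic (cycloheptatriene).
The fused 6/5-membered bicyclic (with one sulfur) is a single π system with 9 sp² atoms and 10 π electrons from ring double bonds plus a heteroatom lone pair. 10 = 4(2)+2, so the system is aromatic and both rings count as aromatic (benzothiophene).
The 8-membered ring has only sp² ring atoms; a planar conformation would have a fully conjugated π system of 8 electrons. But 8 = 4(2), which is 4n not 4n+2, so it is not aromatic (cyclooctatetraene) — cyclooctatetraene distorts into a non-planar tub to avoid antiaromaticity.
3 of the 7 rings are aromatic. Total: 3.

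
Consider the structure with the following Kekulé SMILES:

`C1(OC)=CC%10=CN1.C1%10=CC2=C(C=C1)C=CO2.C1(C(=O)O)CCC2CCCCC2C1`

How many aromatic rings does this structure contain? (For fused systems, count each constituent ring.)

3

The SMILES encodes a five-membered ring of four carbons and one nitrogen bearing a hydrogen, with two C=C double bonds; a six-membered carbon ring with three alternating C=C double bonds, fused to a five-membered ring containing one oxygen and two C=C double bonds; two fused six-membered saturated carbon rings.
The 5-membered ring with one N–H is fully conjugated (every ring atom contributes a p orbital); 2 ring double bonds (4 π electrons) plus a heteroatom lone pair (2) give 6 π electrons. 6 = 4(1)+2, so it is aromatic (pyrrole).
The fused 6/5-membered bicyclic (with one oxygen) is a single π system with 9 sp² atoms and 10 π electrons from ring double bonds plus a heteroatom lone pair. 10 = 4(2)+2, so the system is aromatic and both rings count as aromatic (benzofuran).
The 6-membered ring has only sp³ atoms, so it is not fully conjugated — not aromatic (cyclohexane ring).
The second 6-membered ring has only sp³ atoms, so it is not fully conjugated — not aromatic (cyclohexane ring).
3 of the 5 rings are aromatic. Total: 3.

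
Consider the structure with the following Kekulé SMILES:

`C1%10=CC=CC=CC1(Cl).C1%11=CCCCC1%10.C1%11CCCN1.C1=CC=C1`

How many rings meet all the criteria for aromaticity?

The SMILES encodes a seven-membered carbon ring with three C=C double bonds and one sp³ carbon; a six-membered carbon ring with one C=C double bond; a five-membered saturated ring of four carbons and one N–H nitrogen; a four-membered carbon ring with two alternating C=C double bonds.
The 7-membered ring has one sp³ carbon, so it is not fully conjugated — not aromatic (cycloheptatriene).
The 6-membered ring has four sp³ carbons, so it is not fully conjugated — not aromatic (cyclohexene).
The 5-membered ring with one N–H has only sp³ atoms, so it is not fully conjugated — not aromatic (pyrrolidine).
The 4-membered ring has only sp² ring atoms; a planar conformation would have a fully conjugated π system of 4 electrons. But 4 = 4(1), which is 4n not 4n+2, so it is not aromatic (cyclobutadiene) — cyclobutadiene is antiaromatic and distorts to a rectangle.
None of the rings are aromatic. Total: 0.

0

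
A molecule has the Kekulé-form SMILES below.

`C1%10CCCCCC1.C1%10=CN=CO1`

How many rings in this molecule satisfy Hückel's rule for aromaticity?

The SMILES encodes a seven-membered saturated carbon ring; a five-membered ring with an oxygen at position 1 and a nitrogen at position 3 (in a C=N bond), with two double bonds.
The 7-membered ring has only sp³ atoms, so it is not fully conjugated — not aromatic (cycloheptane).
The 5-membered ring with one oxygen and one =N– is planar and fully conjugated; 2 ring double bonds (4 π electrons) plus a heteroatom lone pair (2) give 6 π electrons. 6 = 4(1)+2, so it is aromatic (oxazole).
1 of the 2 rings is aromatic. Total: 1.

1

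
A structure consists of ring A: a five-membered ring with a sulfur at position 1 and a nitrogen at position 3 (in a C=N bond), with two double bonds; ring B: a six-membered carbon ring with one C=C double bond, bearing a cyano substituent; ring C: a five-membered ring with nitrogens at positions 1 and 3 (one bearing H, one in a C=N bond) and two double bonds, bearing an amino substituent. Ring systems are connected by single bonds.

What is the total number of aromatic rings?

Ring A is fully conjugated (every ring atom contributes a p orbital); 2 ring double bonds (4 π electrons) plus a heteroatom lone pair (2) give 6 π electrons. 6 = 4(1)+2, so ring A is aromatic (thiazole).
Ring B has four sp³ carbons, so it is not fully conjugated — not aromatic (cyclohexene).
Ring C has a continuous p-orbital overlap around the ring; 2 ring double bonds (4 π electrons) plus a heteroatom lone pair (2) give 6 π electrons. 6 = 4(1)+2, so ring C is aromatic (imidazole).
Aromatic: A, C. Total: 2.

2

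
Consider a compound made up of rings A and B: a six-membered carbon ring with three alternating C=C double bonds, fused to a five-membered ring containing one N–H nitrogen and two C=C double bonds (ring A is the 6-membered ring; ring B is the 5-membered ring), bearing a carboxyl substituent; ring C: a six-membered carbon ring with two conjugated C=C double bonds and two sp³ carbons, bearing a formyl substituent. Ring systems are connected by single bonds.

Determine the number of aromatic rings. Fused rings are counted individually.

2

Rings A and B form a fused bicyclic system (with one N–H) with 9 sp² atoms and 10 π electrons from ring double bonds plus a heteroatom lone pair. 10 = 4(2)+2, so the system is aromatic and both rings count as aromatic (indole).
Ring C has two sp³ carbons, so it is not fully conjugated — not aromatic (1,3-cyclohexadiene).
Aromatic: A, B. Total: 2.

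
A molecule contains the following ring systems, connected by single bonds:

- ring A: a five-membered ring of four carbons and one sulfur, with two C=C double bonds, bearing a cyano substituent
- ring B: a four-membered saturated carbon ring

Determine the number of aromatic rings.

1

Ring A has a continuous p-orbital overlap around the ring; 2 ring double bonds (4 π electrons) plus a heteroatom lone pair (2) give 6 π electrons. That satisfies 4n+2 with n=1, so ring A is aromatic (thiophene).
Ring B has only sp³ atoms, so it is not fully conjugated — not aromatic (cyclobutane).
Aromatic: A. Total: 1.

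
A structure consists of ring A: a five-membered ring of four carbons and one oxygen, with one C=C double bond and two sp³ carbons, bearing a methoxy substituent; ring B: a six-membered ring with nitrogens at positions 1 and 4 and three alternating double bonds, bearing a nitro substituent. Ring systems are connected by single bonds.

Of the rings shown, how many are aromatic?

1

Ring A has two sp³ carbons, so it is not fully conjugated — not aromatic (2,3-dihydrofuran).
Ring B is fully conjugated (every ring atom contributes a p orbital); 3 ring double bonds give 6 π electrons. 6 = 4(1)+2, so ring B is aromatic (pyrazine).
Aromatic: B. Total: 1.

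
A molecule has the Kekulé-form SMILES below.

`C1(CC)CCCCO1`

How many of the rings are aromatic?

0

The SMILES encodes a six-membered saturated ring of five carbons and one oxygen.
The 6-membered ring with one oxygen has only sp³ atoms, so it is not fully conjugated — not aromatic (tetrahydropyran).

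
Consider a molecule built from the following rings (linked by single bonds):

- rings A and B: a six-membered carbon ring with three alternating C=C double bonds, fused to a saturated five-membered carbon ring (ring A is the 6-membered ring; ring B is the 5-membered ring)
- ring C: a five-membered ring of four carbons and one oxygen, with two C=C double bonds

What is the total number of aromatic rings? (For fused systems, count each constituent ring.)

2

Ring A has a continuous p-orbital overlap around the ring; 3 ring double bonds give 6 π electrons. That satisfies 4n+2 with n=1, so ring A is aromatic (benzene ring).
Ring B has three sp³ carbons, so it is not fully conjugated — not aromatic (cyclopentane ring).
Ring C is fully conjugated (every ring atom contributes a p orbital); 2 ring double bonds (4 π electrons) plus a heteroatom lone pair (2) give 6 π electrons. Since 6 = 4n+2 (n=1), ring C is aromatic (furan).
Aromatic: A, C. Total: 2.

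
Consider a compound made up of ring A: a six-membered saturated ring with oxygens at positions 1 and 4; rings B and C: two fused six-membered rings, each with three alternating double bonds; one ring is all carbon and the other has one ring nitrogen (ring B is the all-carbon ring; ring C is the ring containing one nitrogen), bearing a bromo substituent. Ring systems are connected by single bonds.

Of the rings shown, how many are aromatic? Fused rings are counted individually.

Ring A has only sp³ atoms, so it is not fully conjugated — not aromatic (1,4-dioxane).
Rings B and C form a fused bicyclic system (with one nitrogen) with 10 sp² atoms and 10 π electrons from ring double bonds. 10 = 4(2)+2, so the system is aromatic and both rings count as aromatic (quinoline).
Aromatic: B, C. Total: 2.

2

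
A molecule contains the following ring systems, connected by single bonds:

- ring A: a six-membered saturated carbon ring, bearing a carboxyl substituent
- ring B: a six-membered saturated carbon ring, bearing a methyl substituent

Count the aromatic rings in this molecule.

0

Ring A has only sp³ atoms, so it is not fully conjugated — not aromatic (cyclohexane).
Ring B has only sp³ atoms, so it is not fully conjugated — not aromatic (cyclohexane).
No ring is aromatic. Total: 0.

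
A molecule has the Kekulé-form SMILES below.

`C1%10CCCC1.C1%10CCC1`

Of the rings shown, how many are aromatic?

The SMILES encodes a five-membered saturated carbon ring; a four-membered saturated carbon ring.
The 5-membered ring has only sp³ atoms, so it is not fully conjugated — not aromatic (cyclopentane).
The 4-membered ring has only sp³ atoms, so it is not fully conjugated — not aromatic (cyclobutane).
None of the rings are aromatic. Total: 0.

0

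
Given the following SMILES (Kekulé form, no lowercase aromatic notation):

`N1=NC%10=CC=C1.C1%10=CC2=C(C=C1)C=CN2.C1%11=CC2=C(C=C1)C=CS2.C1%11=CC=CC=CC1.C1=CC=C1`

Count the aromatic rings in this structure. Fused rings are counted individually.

The SMILES encodes a six-membered ring with two adjacent nitrogens and three alternating double bonds; a six-membered carbon ring with three alternating C=C double bonds, fused to a five-membered ring containing one N–H nitrogen and two C=C double bonds; a six-membered carbon ring with three alternating C=C double bonds, fused to a five-membered ring containing one sulfur and two C=C double bonds; a seven-membered carbon ring with three C=C double bonds and one sp³ carbon; a four-membered carbon ring with two alternating C=C double bonds.
The 6-membered ring with two nitrogens (1,2) is fully conjugated (every ring atom contributes a p orbital); 3 ring double bonds give 6 π electrons. 6 = 4(1)+2, so it is aromatic (pyridazine).
The fused 6/5-membered bicyclic (with one N–H) is a single π system with 9 sp² atoms and 10 π electrons from ring double bonds plus a heteroatom lone pair. 10 = 4(2)+2, so the system is aromatic and both rings count as aromatic (indole).
The fused 6/5-membered bicyclic (with one sulfur) is a single π system with 9 sp² atoms and 10 π electrons from ring double bonds plus a heteroatom lone pair. 10 = 4(2)+2, so the system is aromatic and both rings count as aromatic (benzothiophene).
The 7-membered ring has one sp³ carbon, so it is not fully conjugated — not aromatic (cycloheptatriene).
The 4-membered ring has only sp² ring atoms; a planar conformation would have a fully conjugated π system of 4 electrons. But 4 = 4(1), which is 4n not 4n+2, so it is not aromatic (cyclobutadiene) — cyclobutadiene is antiaromatic and distorts to a rectangle.
5 of the 7 rings are aromatic. Total: 5.

5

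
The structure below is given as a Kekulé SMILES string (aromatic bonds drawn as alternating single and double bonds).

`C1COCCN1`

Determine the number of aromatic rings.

0

The SMILES encodes a six-membered saturated ring with an oxygen and an N–H nitrogen at positions 1 and 4.
The 6-membered ring with one oxygen and one N–H (1,4) has only sp³ atoms, so it is not fully conjugated — not aromatic (morpholine).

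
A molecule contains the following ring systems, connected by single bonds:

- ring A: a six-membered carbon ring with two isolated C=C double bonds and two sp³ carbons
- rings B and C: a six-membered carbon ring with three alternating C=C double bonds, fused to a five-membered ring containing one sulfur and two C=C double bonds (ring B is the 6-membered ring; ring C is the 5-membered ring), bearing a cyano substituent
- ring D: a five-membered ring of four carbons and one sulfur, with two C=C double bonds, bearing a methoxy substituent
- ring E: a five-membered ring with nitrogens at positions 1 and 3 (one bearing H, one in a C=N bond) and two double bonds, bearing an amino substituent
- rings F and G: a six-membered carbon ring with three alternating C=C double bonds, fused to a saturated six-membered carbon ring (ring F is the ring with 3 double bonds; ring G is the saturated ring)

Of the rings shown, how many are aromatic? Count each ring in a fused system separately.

Ring A has two sp³ carbons, so it is not fully conjugated — not aromatic (1,4-cyclohexadiene).
Rings B and C form a fused bicyclic system (with one sulfur) with 9 sp² atoms and 10 π electrons from ring double bonds plus a heteroatom lone pair. 10 = 4(2)+2, so the system is aromatic and both rings count as aromatic (benzothiophene).
Ring D is fully conjugated (every ring atom contributes a p orbital); 2 ring double bonds (4 π electrons) plus a heteroatom lone pair (2) give 6 π electrons. 6 = 4(1)+2, so ring D is aromatic (thiophene).
Ring E is planar and fully conjugated; 2 ring double bonds (4 π electrons) plus a heteroatom lone pair (2) give 6 π electrons. 6 = 4(1)+2, so ring E is aromatic (imidazole).
Ring F has a continuous p-orbital overlap around the ring; 3 ring double bonds give 6 π electrons. That satisfies 4n+2 with n=1, so ring F is aromatic (benzene ring).
Ring G has four sp³ carbons, so it is not fully conjugated — not aromatic (cyclohexane ring).
Aromatic: B, C, D, E, F. Total: 5.

5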